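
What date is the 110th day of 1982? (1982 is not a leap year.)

1982-04-20

January has 31 days (110 − 31 = 79 remain).
February has 28 days (79 − 28 = 51 remain).
March has 31 days (51 − 31 = 20 remain).
20 into April → April 20.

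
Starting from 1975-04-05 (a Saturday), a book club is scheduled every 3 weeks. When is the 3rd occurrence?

1975-05-17

The 3rd occurrence is 2 intervals after the first: 2 × 21 = 42 days after 1975-04-05.
April has 30 days — 25 days to the end of April leaves 17.
17 days into May → 1975-05-17.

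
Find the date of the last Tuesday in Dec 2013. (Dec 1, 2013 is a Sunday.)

Dec 31, 2013

Dec 2013 begins on a Sunday, so the first Tuesday is Dec 3 (2 days later).
Dec 2013 has 31 days. Adding weeks: 3, 10, 17, 24, 31 — the last one ≤ 31 is the 31st.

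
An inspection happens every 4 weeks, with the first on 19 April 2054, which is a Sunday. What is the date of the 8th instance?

1 November 2054

The 8th occurrence is 7 intervals after the first: 7 × 28 = 196 days after 19 April 2054.
April has 30 days — 11 days to the end of April leaves 185.
May has 31 days (154 left).
June has 30 days (124 left).
July has 31 days (93 left).
August has 31 days (62 left).
September has 30 days (32 left).
October has 31 days (1 left).
1 day into November → 1 November 2054.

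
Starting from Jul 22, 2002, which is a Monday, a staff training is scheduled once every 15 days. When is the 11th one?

Dec 19, 2002

The 11th occurrence is 10 intervals after the first: 10 × 15 = 150 days after Jul 22, 2002.
Jul has 31 days — 9 days to the end of Jul leaves 141.
Aug has 31 days (110 left).
Sep has 30 days (80 left).
Oct has 31 days (49 left).
Nov has 30 days (19 left).
19 days into Dec → Dec 19, 2002.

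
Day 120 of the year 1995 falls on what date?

April 30, 1995

January has 31 days (120 − 31 = 89 remain).
February has 28 days (89 − 28 = 61 remain).
March has 31 days (61 − 31 = 30 remain).
30 into April → April 30.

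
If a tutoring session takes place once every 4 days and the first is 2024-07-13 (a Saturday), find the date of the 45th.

2025-01-05

The 45th occurrence is 44 intervals after the first: 44 × 4 = 176 days after 2024-07-13.
July has 31 days — 18 days to the end of July leaves 158.
August has 31 days (127 left).
September has 30 days (97 left).
October has 31 days (66 left).
November has 30 days (36 left).
December has 31 days (5 left).
5 days into January → 2025-01-05.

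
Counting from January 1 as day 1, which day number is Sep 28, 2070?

271

Days in months before Sep: 31 + 28 + 31 + 30 + 31 + 30 + 31 + 31 = 243.
Plus 28 days into Sep → day 271.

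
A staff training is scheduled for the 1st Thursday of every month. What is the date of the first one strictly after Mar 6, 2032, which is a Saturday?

Mar 2032 starts on a Monday, so its 1st Thursday is Mar 4, 2032 (3 days in).
That is not after Mar 6, 2032, so look at Apr 2032.
Apr 2032 starts on a Thursday, so its 1st Thursday is Apr 1, 2032.

Apr 1, 2032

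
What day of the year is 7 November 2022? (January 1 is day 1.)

311

Days in months before November: 31 + 28 + 31 + 30 + 31 + 30 + 31 + 31 + 30 + 31 = 304.
Plus 7 days into November → day 311.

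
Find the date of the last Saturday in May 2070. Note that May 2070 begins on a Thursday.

May 31, 2070

May 2070 begins on a Thursday, so the first Saturday is May 3 (2 days later).
May 2070 has 31 days. Adding weeks: 3, 10, 17, 24, 31 — the last one ≤ 31 is the 31st.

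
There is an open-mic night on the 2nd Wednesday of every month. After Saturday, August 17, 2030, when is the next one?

September 11, 2030

August 2030 starts on a Thursday; its first Wednesday is the 7th, so the 2nd Wednesday is the 14th — August 14, 2030.
That is not after August 17, 2030, so look at September 2030.
September 2030 starts on a Sunday; its first Wednesday is the 4th, so the 2nd Wednesday is the 11th — September 11, 2030.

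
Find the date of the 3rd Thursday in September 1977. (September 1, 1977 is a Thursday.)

September 1977 begins on a Thursday, so the first Thursday is September 1.
The 3rd Thursday is 2 weeks later: 1 + 14 = 15.

1977-09-15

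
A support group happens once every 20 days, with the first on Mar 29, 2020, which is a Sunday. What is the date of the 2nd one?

The 2nd occurrence is 1 interval after the first: 1 × 20 = 20 days after Mar 29, 2020.
Mar has 31 days — 2 days to the end of Mar leaves 18.
18 days into Apr → Apr 18, 2020.

Apr 18, 2020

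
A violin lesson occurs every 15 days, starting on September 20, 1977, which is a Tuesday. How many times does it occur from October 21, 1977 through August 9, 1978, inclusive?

Occurrences land 15·i days after September 20, 1977 for i = 0, 1, 2, …
October 21, 1977 is 31 days after the start; 31 ÷ 15 = 2 remainder 1; since the remainder is 1, round up to i = 3. First occurrence in the window: #4 on November 4, 1977 (3×15 = 45 days in).
August 9, 1978 is 323 days after the start; 323 ÷ 15 = 21 remainder 8. Last occurrence in the window: #22 on August 1, 1978.
Occurrences #4 through #22: 19 in total.

19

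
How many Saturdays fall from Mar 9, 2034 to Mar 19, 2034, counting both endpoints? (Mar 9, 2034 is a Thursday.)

Mar 9, 2034 is a Thursday; the first Saturday on or after it is Mar 11, 2034 (2 days later).
From Mar 11, 2034 to Mar 19, 2034 is 19 − 11 = 8 days.
8 ÷ 7 = 1 full weeks with remainder 1, so 1 more Saturdays after the first → 2.

2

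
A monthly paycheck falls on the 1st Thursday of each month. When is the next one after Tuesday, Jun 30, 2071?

Jun 2071 starts on a Monday, so its 1st Thursday is Jun 4, 2071 (3 days in).
That is not after Jun 30, 2071, so look at Jul 2071.
Jul 2071 starts on a Wednesday, so its 1st Thursday is Jul 2, 2071 (1 day in).

Jul 2, 2071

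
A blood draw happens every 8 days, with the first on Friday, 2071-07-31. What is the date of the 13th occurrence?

The 13th occurrence is 12 intervals after the first: 12 × 8 = 96 days after 2071-07-31.
July has 31 days — 0 days to the end of July leaves 96.
August has 31 days (65 left).
September has 30 days (35 left).
October has 31 days (4 left).
4 days into November → 2071-11-04.

2071-11-04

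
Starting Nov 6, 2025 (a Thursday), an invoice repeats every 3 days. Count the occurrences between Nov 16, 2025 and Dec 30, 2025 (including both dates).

Occurrences land 3·i days after Nov 6, 2025 for i = 0, 1, 2, …
Nov 16, 2025 is 10 days after the start; 10 ÷ 3 = 3 remainder 1; since the remainder is 1, round up to i = 4. First occurrence in the window: #5 on Nov 18, 2025 (4×3 = 12 days in).
Dec 30, 2025 is 54 days after the start; 54 ÷ 3 = 18 remainder 0. Last occurrence in the window: #19 on Dec 30, 2025.
Occurrences #5 through #19: 15 in total.

15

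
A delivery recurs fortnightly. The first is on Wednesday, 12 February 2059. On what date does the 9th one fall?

The 9th occurrence is 8 intervals after the first: 8 × 14 = 112 days after 12 February 2059.
February has 28 days — 16 days to the end of February leaves 96.
March has 31 days (65 left).
April has 30 days (35 left).
May has 31 days (4 left).
4 days into June → 4 June 2059.

4 June 2059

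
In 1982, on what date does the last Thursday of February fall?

February 1982 begins on a Monday, so the first Thursday is February 4 (3 days later).
February 1982 has 28 days. Adding weeks: 4, 11, 18, 25 — the last one ≤ 28 is the 25th.

25 February 1982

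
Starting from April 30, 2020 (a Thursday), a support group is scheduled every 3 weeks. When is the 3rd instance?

The 3rd occurrence is 2 intervals after the first: 2 × 21 = 42 days after April 30, 2020.
April has 30 days — 0 days to the end of April leaves 42.
May has 31 days (11 left).
11 days into June → June 11, 2020.

June 11, 2020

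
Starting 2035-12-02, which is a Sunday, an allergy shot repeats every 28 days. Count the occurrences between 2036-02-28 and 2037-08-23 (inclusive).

Occurrences land 28·i days after 2035-12-02 for i = 0, 1, 2, …
2036-02-28 is 88 days after the start; 88 ÷ 28 = 3 remainder 4; since the remainder is 4, round up to i = 4. First occurrence in the window: #5 on 2036-03-23 (4×28 = 112 days in).
2037-08-23 is 630 days after the start; 630 ÷ 28 = 22 remainder 14. Last occurrence in the window: #23 on 2037-08-09.
Occurrences #5 through #23: 19 in total.

19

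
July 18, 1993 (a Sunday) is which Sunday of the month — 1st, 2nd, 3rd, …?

Day 18 falls in week ⌈18/7⌉ of the month.
Days 1–7 hold the 1st Sunday, 8–14 the 2nd, 15–21 the 3rd, 22–28 the 4th, 29–31 the 5th.
18 is in the range for the 3rd.

3rd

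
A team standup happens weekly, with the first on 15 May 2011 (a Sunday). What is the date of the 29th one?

27 November 2011

The 29th occurrence is 28 intervals after the first: 28 × 7 = 196 days after 15 May 2011.
May has 31 days — 16 days to the end of May leaves 180.
June has 30 days (150 left).
July has 31 days (119 left).
August has 31 days (88 left).
September has 30 days (58 left).
October has 31 days (27 left).
27 days into November → 27 November 2011.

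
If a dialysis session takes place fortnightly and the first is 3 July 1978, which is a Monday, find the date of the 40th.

The 40th occurrence is 39 intervals after the first: 39 × 14 = 546 days after 3 July 1978.
July has 31 days — 28 days to the end of July leaves 518.
From end of July to end of 1978 is 153 days (365 left).
January has 31 days (334 left).
February has 28 days (306 left).
March has 31 days (275 left).
April has 30 days (245 left).
May has 31 days (214 left).
June has 30 days (184 left).
July has 31 days (153 left).
August has 31 days (122 left).
September has 30 days (92 left).
October has 31 days (61 left).
November has 30 days (31 left).
31 days into December → 31 December 1979.

31 December 1979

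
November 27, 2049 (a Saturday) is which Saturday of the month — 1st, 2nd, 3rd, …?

Day 27 falls in week ⌈27/7⌉ of the month.
Days 1–7 hold the 1st Saturday, 8–14 the 2nd, 15–21 the 3rd, 22–28 the 4th, 29–31 the 5th.
27 is in the range for the 4th.

4th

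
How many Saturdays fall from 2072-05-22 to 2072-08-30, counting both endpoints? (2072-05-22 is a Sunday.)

2072-05-22 is a Sunday; the first Saturday on or after it is 2072-05-28 (6 days later).
From 2072-05-28 to 2072-08-30: 3 + 30 + 31 + 30 = 94 days (rest of May, June, July, August).
94 ÷ 7 = 13 full weeks with remainder 3, so 13 more Saturdays after the first → 14.

14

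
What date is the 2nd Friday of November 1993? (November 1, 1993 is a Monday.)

12 November 1993

November 1993 begins on a Monday, so the first Friday is November 5 (4 days later).
The 2nd Friday is 1 weeks later: 5 + 7 = 12.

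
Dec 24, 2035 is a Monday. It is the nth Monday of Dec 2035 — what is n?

Day 24 falls in week ⌈24/7⌉ of the month.
Days 1–7 hold the 1st Monday, 8–14 the 2nd, 15–21 the 3rd, 22–28 the 4th, 29–31 the 5th.
24 is in the range for the 4th.

4th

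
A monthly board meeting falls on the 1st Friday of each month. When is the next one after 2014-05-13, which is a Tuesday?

May 2014 starts on a Thursday, so its 1st Friday is 2014-05-02 (1 day in).
That is not after 2014-05-13, so look at June 2014.
June 2014 starts on a Sunday, so its 1st Friday is 2014-06-06 (5 days in).

2014-06-06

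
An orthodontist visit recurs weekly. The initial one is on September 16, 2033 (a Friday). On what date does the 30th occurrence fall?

The 30th occurrence is 29 intervals after the first: 29 × 7 = 203 days after September 16, 2033.
September has 30 days — 14 days to the end of September leaves 189.
October has 31 days (158 left).
November has 30 days (128 left).
December has 31 days (97 left).
January has 31 days (66 left).
February has 28 days (38 left).
March has 31 days (7 left).
7 days into April → April 7, 2034.

April 7, 2034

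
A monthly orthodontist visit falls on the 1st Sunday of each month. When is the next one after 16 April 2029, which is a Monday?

6 May 2029

April 2029 starts on a Sunday, so its 1st Sunday is 1 April 2029.
That is not after 16 April 2029, so look at May 2029.
May 2029 starts on a Tuesday, so its 1st Sunday is 6 May 2029 (5 days in).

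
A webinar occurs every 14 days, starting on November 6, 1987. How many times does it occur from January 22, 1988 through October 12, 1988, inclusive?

19

Occurrences land 14·i days after November 6, 1987 for i = 0, 1, 2, …
January 22, 1988 is 77 days after the start; 77 ÷ 14 = 5 remainder 7; since the remainder is 7, round up to i = 6. First occurrence in the window: #7 on January 29, 1988 (6×14 = 84 days in).
October 12, 1988 is 341 days after the start; 341 ÷ 14 = 24 remainder 5. Last occurrence in the window: #25 on October 7, 1988.
Occurrences #7 through #25: 19 in total.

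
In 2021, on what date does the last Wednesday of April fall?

April 28, 2021

April 2021 begins on a Thursday, so the first Wednesday is April 7 (6 days later).
April 2021 has 30 days. Adding weeks: 7, 14, 21, 28 — the last one ≤ 30 is the 28th.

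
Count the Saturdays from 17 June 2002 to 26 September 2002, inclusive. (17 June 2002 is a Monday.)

17 June 2002 is a Monday; the first Saturday on or after it is 22 June 2002 (5 days later).
From 22 June 2002 to 26 September 2002: 8 + 31 + 31 + 26 = 96 days (rest of June, July, August, September).
96 ÷ 7 = 13 full weeks with remainder 5, so 13 more Saturdays after the first → 14.

14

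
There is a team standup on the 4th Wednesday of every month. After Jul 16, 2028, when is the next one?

Jul 26, 2028

Jul 2028 starts on a Saturday; its first Wednesday is the 5th, so the 4th Wednesday is the 26th — Jul 26, 2028.
Jul 26, 2028 is after Jul 16, 2028, so that is the next one.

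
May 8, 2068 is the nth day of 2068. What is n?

Days in months before May: 31 + 29 + 31 + 30 = 121.
Plus 8 days into May → day 129.

129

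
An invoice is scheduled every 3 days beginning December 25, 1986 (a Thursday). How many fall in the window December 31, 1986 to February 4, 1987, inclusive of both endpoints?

12

Occurrences land 3·i days after December 25, 1986 for i = 0, 1, 2, …
December 31, 1986 is 6 days after the start; 6 ÷ 3 = 2 remainder 0. First occurrence in the window: #3 on December 31, 1986 (2×3 = 6 days in).
February 4, 1987 is 41 days after the start; 41 ÷ 3 = 13 remainder 2. Last occurrence in the window: #14 on February 2, 1987.
Occurrences #3 through #14: 12 in total.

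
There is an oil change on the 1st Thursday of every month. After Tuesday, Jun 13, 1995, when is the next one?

Jun 1995 starts on a Thursday, so its 1st Thursday is Jun 1, 1995.
That is not after Jun 13, 1995, so look at Jul 1995.
Jul 1995 starts on a Saturday, so its 1st Thursday is Jul 6, 1995 (5 days in).

Jul 6, 1995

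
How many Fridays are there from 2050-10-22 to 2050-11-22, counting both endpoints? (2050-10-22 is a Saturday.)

4

2050-10-22 is a Saturday; the first Friday on or after it is 2050-10-28 (6 days later).
From 2050-10-28 to 2050-11-22: 3 + 22 = 25 days (rest of October, November).
25 ÷ 7 = 3 full weeks with remainder 4, so 3 more Fridays after the first → 4.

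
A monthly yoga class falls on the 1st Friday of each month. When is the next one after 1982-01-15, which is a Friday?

1982-02-05

January 1982 starts on a Friday, so its 1st Friday is 1982-01-01.
That is not after 1982-01-15, so look at February 1982.
February 1982 starts on a Monday, so its 1st Friday is 1982-02-05 (4 days in).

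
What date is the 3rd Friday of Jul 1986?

Jul 18, 1986

Jul 1986 begins on a Tuesday, so the first Friday is Jul 4 (3 days later).
The 3rd Friday is 2 weeks later: 4 + 14 = 18.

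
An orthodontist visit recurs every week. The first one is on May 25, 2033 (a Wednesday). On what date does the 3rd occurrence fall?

The 3rd occurrence is 2 intervals after the first: 2 × 7 = 14 days after May 25, 2033.
May has 31 days — 6 days to the end of May leaves 8.
8 days into June → June 8, 2033.

June 8, 2033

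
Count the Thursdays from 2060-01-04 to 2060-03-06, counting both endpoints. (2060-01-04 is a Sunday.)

2060-01-04 is a Sunday; the first Thursday on or after it is 2060-01-08 (4 days later).
From 2060-01-08 to 2060-03-06: 23 + 29 + 6 = 58 days (rest of January, February, March).
58 ÷ 7 = 8 full weeks with remainder 2, so 8 more Thursdays after the first → 9.

9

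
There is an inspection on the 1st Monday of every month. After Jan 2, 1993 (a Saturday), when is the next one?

Jan 4, 1993

Jan 1993 starts on a Friday, so its 1st Monday is Jan 4, 1993 (3 days in).
Jan 4, 1993 is after Jan 2, 1993, so that is the next one.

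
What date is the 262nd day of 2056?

18 September 2056

January has 31 days (262 − 31 = 231 remain).
February has 29 days (231 − 29 = 202 remain).
March has 31 days (202 − 31 = 171 remain).
April has 30 days (171 − 30 = 141 remain).
May has 31 days (141 − 31 = 110 remain).
June has 30 days (110 − 30 = 80 remain).
July has 31 days (80 − 31 = 49 remain).
August has 31 days (49 − 31 = 18 remain).
18 into September → September 18.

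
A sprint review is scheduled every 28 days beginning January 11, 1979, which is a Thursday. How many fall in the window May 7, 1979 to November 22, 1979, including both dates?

7

Occurrences land 28·i days after January 11, 1979 for i = 0, 1, 2, …
May 7, 1979 is 116 days after the start; 116 ÷ 28 = 4 remainder 4; since the remainder is 4, round up to i = 5. First occurrence in the window: #6 on May 31, 1979 (5×28 = 140 days in).
November 22, 1979 is 315 days after the start; 315 ÷ 28 = 11 remainder 7. Last occurrence in the window: #12 on November 15, 1979.
Occurrences #6 through #12: 7 in total.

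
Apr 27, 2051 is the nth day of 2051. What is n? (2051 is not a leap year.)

117

Days in months before Apr: 31 + 28 + 31 = 90.
Plus 27 days into Apr → day 117.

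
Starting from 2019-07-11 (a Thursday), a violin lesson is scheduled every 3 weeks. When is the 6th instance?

2019-10-24

The 6th occurrence is 5 intervals after the first: 5 × 21 = 105 days after 2019-07-11.
July has 31 days — 20 days to the end of July leaves 85.
August has 31 days (54 left).
September has 30 days (24 left).
24 days into October → 2019-10-24.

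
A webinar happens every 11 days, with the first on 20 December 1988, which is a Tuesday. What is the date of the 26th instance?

The 26th occurrence is 25 intervals after the first: 25 × 11 = 275 days after 20 December 1988.
December has 31 days — 11 days to the end of December leaves 264.
January has 31 days (233 left).
February has 28 days (205 left).
March has 31 days (174 left).
April has 30 days (144 left).
May has 31 days (113 left).
June has 30 days (83 left).
July has 31 days (52 left).
August has 31 days (21 left).
21 days into September → 21 September 1989.

21 September 1989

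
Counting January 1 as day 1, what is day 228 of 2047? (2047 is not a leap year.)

August 16, 2047

January has 31 days (228 − 31 = 197 remain).
February has 28 days (197 − 28 = 169 remain).
March has 31 days (169 − 31 = 138 remain).
April has 30 days (138 − 30 = 108 remain).
May has 31 days (108 − 31 = 77 remain).
June has 30 days (77 − 30 = 47 remain).
July has 31 days (47 − 31 = 16 remain).
16 into August → August 16.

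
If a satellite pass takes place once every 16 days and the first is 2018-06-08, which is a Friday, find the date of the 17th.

2019-02-19

The 17th occurrence is 16 intervals after the first: 16 × 16 = 256 days after 2018-06-08.
June has 30 days — 22 days to the end of June leaves 234.
July has 31 days (203 left).
August has 31 days (172 left).
September has 30 days (142 left).
October has 31 days (111 left).
November has 30 days (81 left).
December has 31 days (50 left).
January has 31 days (19 left).
19 days into February → 2019-02-19.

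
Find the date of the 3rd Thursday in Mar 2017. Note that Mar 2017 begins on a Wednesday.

Mar 16, 2017

Mar 2017 begins on a Wednesday, so the first Thursday is Mar 2 (1 day later).
The 3rd Thursday is 2 weeks later: 2 + 14 = 16.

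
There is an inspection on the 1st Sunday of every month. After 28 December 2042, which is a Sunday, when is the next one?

4 January 2043

December 2042 starts on a Monday, so its 1st Sunday is 7 December 2042 (6 days in).
That is not after 28 December 2042, so look at January 2043.
January 2043 starts on a Thursday, so its 1st Sunday is 4 January 2043 (3 days in).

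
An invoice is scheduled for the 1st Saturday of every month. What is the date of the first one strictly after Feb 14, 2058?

Feb 2058 starts on a Friday, so its 1st Saturday is Feb 2, 2058 (1 day in).
That is not after Feb 14, 2058, so look at Mar 2058.
Mar 2058 starts on a Friday, so its 1st Saturday is Mar 2, 2058 (1 day in).

Mar 2, 2058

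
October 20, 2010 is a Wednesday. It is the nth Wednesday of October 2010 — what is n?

3rd

Day 20 falls in week ⌈20/7⌉ of the month.
Days 1–7 hold the 1st Wednesday, 8–14 the 2nd, 15–21 the 3rd, 22–28 the 4th, 29–31 the 5th.
20 is in the range for the 3rd.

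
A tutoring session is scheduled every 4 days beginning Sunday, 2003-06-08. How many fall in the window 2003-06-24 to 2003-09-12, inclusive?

Occurrences land 4·i days after 2003-06-08 for i = 0, 1, 2, …
2003-06-24 is 16 days after the start; 16 ÷ 4 = 4 remainder 0. First occurrence in the window: #5 on 2003-06-24 (4×4 = 16 days in).
2003-09-12 is 96 days after the start; 96 ÷ 4 = 24 remainder 0. Last occurrence in the window: #25 on 2003-09-12.
Occurrences #5 through #25: 21 in total.

21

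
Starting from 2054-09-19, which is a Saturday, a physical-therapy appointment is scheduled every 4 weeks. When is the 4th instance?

The 4th occurrence is 3 intervals after the first: 3 × 28 = 84 days after 2054-09-19.
September has 30 days — 11 days to the end of September leaves 73.
October has 31 days (42 left).
November has 30 days (12 left).
12 days into December → 2054-12-12.

2054-12-12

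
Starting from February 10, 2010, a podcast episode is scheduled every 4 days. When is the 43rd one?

The 43rd occurrence is 42 intervals after the first: 42 × 4 = 168 days after February 10, 2010.
February has 28 days — 18 days to the end of February leaves 150.
March has 31 days (119 left).
April has 30 days (89 left).
May has 31 days (58 left).
June has 30 days (28 left).
28 days into July → July 28, 2010.

July 28, 2010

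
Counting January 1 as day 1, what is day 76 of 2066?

Jan has 31 days (76 − 31 = 45 remain).
Feb has 28 days (45 − 28 = 17 remain).
17 into Mar → Mar 17.

Mar 17, 2066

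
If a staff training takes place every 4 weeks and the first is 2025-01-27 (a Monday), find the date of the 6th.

The 6th occurrence is 5 intervals after the first: 5 × 28 = 140 days after 2025-01-27.
January has 31 days — 4 days to the end of January leaves 136.
February has 28 days (108 left).
March has 31 days (77 left).
April has 30 days (47 left).
May has 31 days (16 left).
16 days into June → 2025-06-16.

2025-06-16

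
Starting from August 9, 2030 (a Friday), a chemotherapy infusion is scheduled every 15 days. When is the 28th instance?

September 18, 2031

The 28th occurrence is 27 intervals after the first: 27 × 15 = 405 days after August 9, 2030.
August has 31 days — 22 days to the end of August leaves 383.
September has 30 days (353 left).
October has 31 days (322 left).
November has 30 days (292 left).
December has 31 days (261 left).
January has 31 days (230 left).
February has 28 days (202 left).
March has 31 days (171 left).
April has 30 days (141 left).
May has 31 days (110 left).
June has 30 days (80 left).
July has 31 days (49 left).
August has 31 days (18 left).
18 days into September → September 18, 2031.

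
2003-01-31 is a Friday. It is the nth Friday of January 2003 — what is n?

5th

Day 31 falls in week ⌈31/7⌉ of the month.
Days 1–7 hold the 1st Friday, 8–14 the 2nd, 15–21 the 3rd, 22–28 the 4th, 29–31 the 5th.
31 is in the range for the 5th.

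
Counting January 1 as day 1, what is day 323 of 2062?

Nov 19, 2062

Jan has 31 days (323 − 31 = 292 remain).
Feb has 28 days (292 − 28 = 264 remain).
Mar has 31 days (264 − 31 = 233 remain).
Apr has 30 days (233 − 30 = 203 remain).
May has 31 days (203 − 31 = 172 remain).
Jun has 30 days (172 − 30 = 142 remain).
Jul has 31 days (142 − 31 = 111 remain).
Aug has 31 days (111 − 31 = 80 remain).
Sep has 30 days (80 − 30 = 50 remain).
Oct has 31 days (50 − 31 = 19 remain).
19 into Nov → Nov 19.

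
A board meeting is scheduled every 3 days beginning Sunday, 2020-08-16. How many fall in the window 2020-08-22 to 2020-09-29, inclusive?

Occurrences land 3·i days after 2020-08-16 for i = 0, 1, 2, …
2020-08-22 is 6 days after the start; 6 ÷ 3 = 2 remainder 0. First occurrence in the window: #3 on 2020-08-22 (2×3 = 6 days in).
2020-09-29 is 44 days after the start; 44 ÷ 3 = 14 remainder 2. Last occurrence in the window: #15 on 2020-09-27.
Occurrences #3 through #15: 13 in total.

13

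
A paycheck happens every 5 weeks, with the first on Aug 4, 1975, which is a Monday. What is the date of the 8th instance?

Apr 5, 1976

The 8th occurrence is 7 intervals after the first: 7 × 35 = 245 days after Aug 4, 1975.
Aug has 31 days — 27 days to the end of Aug leaves 218.
Sep has 30 days (188 left).
Oct has 31 days (157 left).
Nov has 30 days (127 left).
Dec has 31 days (96 left).
Jan has 31 days (65 left).
Feb has 29 days (36 left).
Mar has 31 days (5 left).
5 days into Apr → Apr 5, 1976.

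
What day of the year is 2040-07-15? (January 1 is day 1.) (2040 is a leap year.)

Days in months before July: 31 + 29 + 31 + 30 + 31 + 30 = 182.
Plus 15 days into July → day 197.

197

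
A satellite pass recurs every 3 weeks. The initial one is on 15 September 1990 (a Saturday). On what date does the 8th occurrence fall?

The 8th occurrence is 7 intervals after the first: 7 × 21 = 147 days after 15 September 1990.
September has 30 days — 15 days to the end of September leaves 132.
October has 31 days (101 left).
November has 30 days (71 left).
December has 31 days (40 left).
January has 31 days (9 left).
9 days into February → 9 February 1991.

9 February 1991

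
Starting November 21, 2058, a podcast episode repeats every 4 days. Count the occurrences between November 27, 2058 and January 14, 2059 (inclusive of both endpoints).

12

Occurrences land 4·i days after November 21, 2058 for i = 0, 1, 2, …
November 27, 2058 is 6 days after the start; 6 ÷ 4 = 1 remainder 2; since the remainder is 2, round up to i = 2. First occurrence in the window: #3 on November 29, 2058 (2×4 = 8 days in).
January 14, 2059 is 54 days after the start; 54 ÷ 4 = 13 remainder 2. Last occurrence in the window: #14 on January 12, 2059.
Occurrences #3 through #14: 12 in total.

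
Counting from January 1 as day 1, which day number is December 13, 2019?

347

Days in months before December: 31 + 28 + 31 + 30 + 31 + 30 + 31 + 31 + 30 + 31 + 30 = 334.
Plus 13 days into December → day 347.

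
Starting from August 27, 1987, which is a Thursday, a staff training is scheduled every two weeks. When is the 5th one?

The 5th occurrence is 4 intervals after the first: 4 × 14 = 56 days after August 27, 1987.
August has 31 days — 4 days to the end of August leaves 52.
September has 30 days (22 left).
22 days into October → October 22, 1987.

October 22, 1987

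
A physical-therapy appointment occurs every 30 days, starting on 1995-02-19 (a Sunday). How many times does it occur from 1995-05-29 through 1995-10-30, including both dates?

Occurrences land 30·i days after 1995-02-19 for i = 0, 1, 2, …
1995-05-29 is 99 days after the start; 99 ÷ 30 = 3 remainder 9; since the remainder is 9, round up to i = 4. First occurrence in the window: #5 on 1995-06-19 (4×30 = 120 days in).
1995-10-30 is 253 days after the start; 253 ÷ 30 = 8 remainder 13. Last occurrence in the window: #9 on 1995-10-17.
Occurrences #5 through #9: 5 in total.

5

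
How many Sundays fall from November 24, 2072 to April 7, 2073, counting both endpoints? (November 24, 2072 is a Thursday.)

November 24, 2072 is a Thursday; the first Sunday on or after it is November 27, 2072 (3 days later).
From November 27, 2072 to April 7, 2073: 3 + 31 + 31 + 28 + 31 + 7 = 131 days (rest of November, December, January, February, March, April).
131 ÷ 7 = 18 full weeks with remainder 5, so 18 more Sundays after the first → 19.

19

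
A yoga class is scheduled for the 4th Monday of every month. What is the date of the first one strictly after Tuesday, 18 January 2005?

January 2005 starts on a Saturday; its first Monday is the 3rd, so the 4th Monday is the 24th — 24 January 2005.
24 January 2005 is after 18 January 2005, so that is the next one.

24 January 2005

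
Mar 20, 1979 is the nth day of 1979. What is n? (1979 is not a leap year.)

79

Days in months before Mar: 31 + 28 = 59.
Plus 20 days into Mar → day 79.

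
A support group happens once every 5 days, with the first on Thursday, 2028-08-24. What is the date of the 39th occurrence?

The 39th occurrence is 38 intervals after the first: 38 × 5 = 190 days after 2028-08-24.
August has 31 days — 7 days to the end of August leaves 183.
September has 30 days (153 left).
October has 31 days (122 left).
November has 30 days (92 left).
December has 31 days (61 left).
January has 31 days (30 left).
February has 28 days (2 left).
2 days into March → 2029-03-02.

2029-03-02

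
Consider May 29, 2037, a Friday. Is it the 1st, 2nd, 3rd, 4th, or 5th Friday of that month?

5th

Day 29 falls in week ⌈29/7⌉ of the month.
Days 1–7 hold the 1st Friday, 8–14 the 2nd, 15–21 the 3rd, 22–28 the 4th, 29–31 the 5th.
29 is in the range for the 5th.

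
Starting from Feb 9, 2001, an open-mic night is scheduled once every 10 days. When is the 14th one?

Jun 19, 2001

The 14th occurrence is 13 intervals after the first: 13 × 10 = 130 days after Feb 9, 2001.
Feb has 28 days — 19 days to the end of Feb leaves 111.
Mar has 31 days (80 left).
Apr has 30 days (50 left).
May has 31 days (19 left).
19 days into Jun → Jun 19, 2001.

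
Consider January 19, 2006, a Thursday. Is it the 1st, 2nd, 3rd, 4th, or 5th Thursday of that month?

3rd

Day 19 falls in week ⌈19/7⌉ of the month.
Days 1–7 hold the 1st Thursday, 8–14 the 2nd, 15–21 the 3rd, 22–28 the 4th, 29–31 the 5th.
19 is in the range for the 3rd.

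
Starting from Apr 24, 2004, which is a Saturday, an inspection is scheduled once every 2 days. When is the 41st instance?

The 41st occurrence is 40 intervals after the first: 40 × 2 = 80 days after Apr 24, 2004.
Apr has 30 days — 6 days to the end of Apr leaves 74.
May has 31 days (43 left).
Jun has 30 days (13 left).
13 days into Jul → Jul 13, 2004.

Jul 13, 2004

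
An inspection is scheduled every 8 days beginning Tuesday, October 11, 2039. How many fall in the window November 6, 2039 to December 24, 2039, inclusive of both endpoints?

Occurrences land 8·i days after October 11, 2039 for i = 0, 1, 2, …
November 6, 2039 is 26 days after the start; 26 ÷ 8 = 3 remainder 2; since the remainder is 2, round up to i = 4. First occurrence in the window: #5 on November 12, 2039 (4×8 = 32 days in).
December 24, 2039 is 74 days after the start; 74 ÷ 8 = 9 remainder 2. Last occurrence in the window: #10 on December 22, 2039.
Occurrences #5 through #10: 6 in total.

6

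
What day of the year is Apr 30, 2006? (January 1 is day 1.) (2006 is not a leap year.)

Days in months before Apr: 31 + 28 + 31 = 90.
Plus 30 days into Apr → day 120.

120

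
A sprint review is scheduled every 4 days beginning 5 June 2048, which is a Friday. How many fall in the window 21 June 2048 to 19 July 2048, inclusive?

Occurrences land 4·i days after 5 June 2048 for i = 0, 1, 2, …
21 June 2048 is 16 days after the start; 16 ÷ 4 = 4 remainder 0. First occurrence in the window: #5 on 21 June 2048 (4×4 = 16 days in).
19 July 2048 is 44 days after the start; 44 ÷ 4 = 11 remainder 0. Last occurrence in the window: #12 on 19 July 2048.
Occurrences #5 through #12: 8 in total.

8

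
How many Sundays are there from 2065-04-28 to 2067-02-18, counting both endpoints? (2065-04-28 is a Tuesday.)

2065-04-28 is a Tuesday; the first Sunday on or after it is 2065-05-03 (5 days later).
From 2065-05-03 to 2067-02-18: 242 + 365 + 49 = 656 days (rest of 2065, 2066, to 2067-02-18 in 2067).
656 ÷ 7 = 93 full weeks with remainder 5, so 93 more Sundays after the first → 94.

94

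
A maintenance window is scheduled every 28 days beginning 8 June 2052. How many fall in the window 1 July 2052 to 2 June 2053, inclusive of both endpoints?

Occurrences land 28·i days after 8 June 2052 for i = 0, 1, 2, …
1 July 2052 is 23 days after the start; 23 ÷ 28 = 0 remainder 23; since the remainder is 23, round up to i = 1. First occurrence in the window: #2 on 6 July 2052 (1×28 = 28 days in).
2 June 2053 is 359 days after the start; 359 ÷ 28 = 12 remainder 23. Last occurrence in the window: #13 on 10 May 2053.
Occurrences #2 through #13: 12 in total.

12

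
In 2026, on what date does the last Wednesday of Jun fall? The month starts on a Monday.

Jun 2026 begins on a Monday, so the first Wednesday is Jun 3 (2 days later).
Jun 2026 has 30 days. Adding weeks: 3, 10, 17, 24 — the last one ≤ 30 is the 24th.

Jun 24, 2026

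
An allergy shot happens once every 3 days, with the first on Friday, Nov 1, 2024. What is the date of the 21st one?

The 21st occurrence is 20 intervals after the first: 20 × 3 = 60 days after Nov 1, 2024.
Nov has 30 days — 29 days to the end of Nov leaves 31.
31 days into Dec → Dec 31, 2024.

Dec 31, 2024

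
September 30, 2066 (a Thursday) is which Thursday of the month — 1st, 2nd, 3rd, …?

5th

Day 30 falls in week ⌈30/7⌉ of the month.
Days 1–7 hold the 1st Thursday, 8–14 the 2nd, 15–21 the 3rd, 22–28 the 4th, 29–31 the 5th.
30 is in the range for the 5th.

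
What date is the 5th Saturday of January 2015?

January 2015 begins on a Thursday, so the first Saturday is January 3 (2 days later).
The 5th Saturday is 4 weeks later: 3 + 28 = 31.

2015-01-31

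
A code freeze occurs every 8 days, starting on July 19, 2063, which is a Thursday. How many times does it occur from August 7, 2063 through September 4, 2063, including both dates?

3

Occurrences land 8·i days after July 19, 2063 for i = 0, 1, 2, …
August 7, 2063 is 19 days after the start; 19 ÷ 8 = 2 remainder 3; since the remainder is 3, round up to i = 3. First occurrence in the window: #4 on August 12, 2063 (3×8 = 24 days in).
September 4, 2063 is 47 days after the start; 47 ÷ 8 = 5 remainder 7. Last occurrence in the window: #6 on August 28, 2063.
Occurrences #4 through #6: 3 in total.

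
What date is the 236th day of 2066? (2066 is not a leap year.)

August 24, 2066

January has 31 days (236 − 31 = 205 remain).
February has 28 days (205 − 28 = 177 remain).
March has 31 days (177 − 31 = 146 remain).
April has 30 days (146 − 30 = 116 remain).
May has 31 days (116 − 31 = 85 remain).
June has 30 days (85 − 30 = 55 remain).
July has 31 days (55 − 31 = 24 remain).
24 into August → August 24.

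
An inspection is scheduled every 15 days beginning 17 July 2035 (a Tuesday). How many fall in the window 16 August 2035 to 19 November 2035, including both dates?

Occurrences land 15·i days after 17 July 2035 for i = 0, 1, 2, …
16 August 2035 is 30 days after the start; 30 ÷ 15 = 2 remainder 0. First occurrence in the window: #3 on 16 August 2035 (2×15 = 30 days in).
19 November 2035 is 125 days after the start; 125 ÷ 15 = 8 remainder 5. Last occurrence in the window: #9 on 14 November 2035.
Occurrences #3 through #9: 7 in total.

7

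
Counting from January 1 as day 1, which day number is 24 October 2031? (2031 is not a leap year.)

Days in months before October: 31 + 28 + 31 + 30 + 31 + 30 + 31 + 31 + 30 = 273.
Plus 24 days into October → day 297.

297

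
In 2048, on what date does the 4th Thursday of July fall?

July 2048 begins on a Wednesday, so the first Thursday is July 2 (1 day later).
The 4th Thursday is 3 weeks later: 2 + 21 = 23.

2048-07-23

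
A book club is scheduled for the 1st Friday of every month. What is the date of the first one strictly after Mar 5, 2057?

Mar 2057 starts on a Thursday, so its 1st Friday is Mar 2, 2057 (1 day in).
That is not after Mar 5, 2057, so look at Apr 2057.
Apr 2057 starts on a Sunday, so its 1st Friday is Apr 6, 2057 (5 days in).

Apr 6, 2057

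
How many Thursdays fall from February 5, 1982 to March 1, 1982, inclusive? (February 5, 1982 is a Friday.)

February 5, 1982 is a Friday; the first Thursday on or after it is February 11, 1982 (6 days later).
From February 11, 1982 to March 1, 1982: 17 + 1 = 18 days (rest of February, March).
18 ÷ 7 = 2 full weeks with remainder 4, so 2 more Thursdays after the first → 3.

3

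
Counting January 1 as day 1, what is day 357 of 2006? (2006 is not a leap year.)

Jan has 31 days (357 − 31 = 326 remain).
Feb has 28 days (326 − 28 = 298 remain).
Mar has 31 days (298 − 31 = 267 remain).
Apr has 30 days (267 − 30 = 237 remain).
May has 31 days (237 − 31 = 206 remain).
Jun has 30 days (206 − 30 = 176 remain).
Jul has 31 days (176 − 31 = 145 remain).
Aug has 31 days (145 − 31 = 114 remain).
Sep has 30 days (114 − 30 = 84 remain).
Oct has 31 days (84 − 31 = 53 remain).
Nov has 30 days (53 − 30 = 23 remain).
23 into Dec → Dec 23.

Dec 23, 2006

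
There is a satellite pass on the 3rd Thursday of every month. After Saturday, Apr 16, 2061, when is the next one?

Apr 2061 starts on a Friday; its first Thursday is the 7th, so the 3rd Thursday is the 21st — Apr 21, 2061.
Apr 21, 2061 is after Apr 16, 2061, so that is the next one.

Apr 21, 2061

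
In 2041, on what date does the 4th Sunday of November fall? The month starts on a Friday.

24 November 2041

November 2041 begins on a Friday, so the first Sunday is November 3 (2 days later).
The 4th Sunday is 3 weeks later: 3 + 21 = 24.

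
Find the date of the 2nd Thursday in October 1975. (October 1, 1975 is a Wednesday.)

October 1975 begins on a Wednesday, so the first Thursday is October 2 (1 day later).
The 2nd Thursday is 1 weeks later: 2 + 7 = 9.

9 October 1975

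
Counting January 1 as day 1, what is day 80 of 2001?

21 March 2001

January has 31 days (80 − 31 = 49 remain).
February has 28 days (49 − 28 = 21 remain).
21 into March → March 21.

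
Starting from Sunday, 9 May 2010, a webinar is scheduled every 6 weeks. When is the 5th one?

The 5th occurrence is 4 intervals after the first: 4 × 42 = 168 days after 9 May 2010.
May has 31 days — 22 days to the end of May leaves 146.
June has 30 days (116 left).
July has 31 days (85 left).
August has 31 days (54 left).
September has 30 days (24 left).
24 days into October → 24 October 2010.

24 October 2010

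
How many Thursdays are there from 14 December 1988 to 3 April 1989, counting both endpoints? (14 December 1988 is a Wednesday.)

16

14 December 1988 is a Wednesday; the first Thursday on or after it is 15 December 1988 (1 day later).
From 15 December 1988 to 3 April 1989: 16 + 31 + 28 + 31 + 3 = 109 days (rest of December, January, February, March, April).
109 ÷ 7 = 15 full weeks with remainder 4, so 15 more Thursdays after the first → 16.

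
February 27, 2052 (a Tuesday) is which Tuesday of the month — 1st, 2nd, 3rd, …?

Day 27 falls in week ⌈27/7⌉ of the month.
Days 1–7 hold the 1st Tuesday, 8–14 the 2nd, 15–21 the 3rd, 22–28 the 4th, 29–31 the 5th.
27 is in the range for the 4th.

4th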